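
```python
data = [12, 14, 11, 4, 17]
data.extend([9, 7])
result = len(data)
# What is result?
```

Trace:
`data = [12, 14, 11, 4, 17]` → data = [12, 14, 11, 4, 17]
`data.extend([9, 7])` → data = [12, 14, 11, 4, 17, 9, 7]
`result = len(data)` → result = 7
So result = 7

Answer: 7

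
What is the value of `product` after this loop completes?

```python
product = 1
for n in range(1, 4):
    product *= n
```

3! = 6
`product` takes the values: 1 → 2 → 6

Answer: 6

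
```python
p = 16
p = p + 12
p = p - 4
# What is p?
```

Trace:
`p = 16` → p = 16
`p = p + 12` → p = 28
`p = p - 4` → p = 24
So p = 24

Answer: 24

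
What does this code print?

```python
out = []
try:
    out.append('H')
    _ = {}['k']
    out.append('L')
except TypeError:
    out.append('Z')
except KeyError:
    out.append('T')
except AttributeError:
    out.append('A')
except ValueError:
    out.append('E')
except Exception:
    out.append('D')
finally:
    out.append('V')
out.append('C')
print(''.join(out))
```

Execution trace: 'H' (try body) → 'T' (except KeyError) → 'V' (finally) → 'C' (after the try/except). Output: HTVC

Answer: HTVC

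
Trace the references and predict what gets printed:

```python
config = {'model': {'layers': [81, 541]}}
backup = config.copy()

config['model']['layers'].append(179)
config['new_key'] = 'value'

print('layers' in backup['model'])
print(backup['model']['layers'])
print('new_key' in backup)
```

Key concept: shallow copy gotcha with nested dict.
Step by step:
`config = {'model': {'layers': [81, 541]}}` → config = {'model': {'layers': [81, 541]}}
`backup = config.copy()` → backup = {'model': {'layers': [81, 541]}}
`config['model']['layers'].append(179)` → config = {'model': {'layers': [81, 541, 179]}}; backup = {'model': {'layers': [81, 541, 179]}}
`config['new_key'] = 'value'` → config = {'model': {'layers': [81, 541, 179]}, 'new_key': 'value'}
`print('layers' in backup['model'])` → prints True
`print(backup['model']['layers'])` → prints [81, 541, 179]
`print('new_key' in backup)` → prints False

Answer:
True
[81, 541, 179]
False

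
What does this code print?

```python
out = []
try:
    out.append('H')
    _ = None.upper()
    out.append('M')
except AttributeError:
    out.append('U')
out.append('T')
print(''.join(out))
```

Execution trace: 'H' (try body) → 'U' (except AttributeError) → 'T' (after the try/except). Output: HUT

Answer: HUT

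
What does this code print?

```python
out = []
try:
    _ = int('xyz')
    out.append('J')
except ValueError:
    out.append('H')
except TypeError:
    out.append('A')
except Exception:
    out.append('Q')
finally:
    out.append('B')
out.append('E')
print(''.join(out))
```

Execution trace: 'H' (except ValueError) → 'B' (finally) → 'E' (after the try/except). Output: HBE

Answer: HBE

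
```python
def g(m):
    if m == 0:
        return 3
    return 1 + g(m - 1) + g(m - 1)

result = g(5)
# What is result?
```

g(m) = 1 + 2·g(m-1), g(0)=3. Closed form: (3+1)·2^5 - 1 = 127.

Answer: 127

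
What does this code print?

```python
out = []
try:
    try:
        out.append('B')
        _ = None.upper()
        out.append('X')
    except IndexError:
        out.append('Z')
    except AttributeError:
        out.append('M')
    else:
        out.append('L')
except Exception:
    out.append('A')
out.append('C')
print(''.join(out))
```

Execution trace: 'B' (inner try body) → 'M' (inner except AttributeError) → 'C' (after the try/except). Output: BMC

Answer: BMC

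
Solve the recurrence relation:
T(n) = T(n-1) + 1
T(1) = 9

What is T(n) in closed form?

Unrolling: T(n) = T(1) + 1·(n-1) = 9 + 1(n-1) = n + 8.

Answer: T(n) = n + 8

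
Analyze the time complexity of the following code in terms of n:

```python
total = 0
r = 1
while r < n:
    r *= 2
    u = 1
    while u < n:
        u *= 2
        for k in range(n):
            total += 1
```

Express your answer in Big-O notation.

Each loop level contributes: log n × log n × n. Multiplying the contributions gives O(n log² n).

Answer: O(n log² n)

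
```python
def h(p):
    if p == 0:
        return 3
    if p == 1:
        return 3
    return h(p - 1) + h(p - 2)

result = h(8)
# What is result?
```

Build up from base cases: h(0)=3, h(1)=3, h(2)=6, h(3)=9, h(4)=15, h(5)=24, h(6)=39, ..., h(8)=102

Answer: 102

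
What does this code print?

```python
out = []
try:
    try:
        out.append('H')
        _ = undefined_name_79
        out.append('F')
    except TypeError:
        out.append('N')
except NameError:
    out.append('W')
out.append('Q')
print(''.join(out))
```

Execution trace: 'H' (try body) → 'W' (outer except NameError) → 'Q' (after the try/except). Output: HWQ

Answer: HWQ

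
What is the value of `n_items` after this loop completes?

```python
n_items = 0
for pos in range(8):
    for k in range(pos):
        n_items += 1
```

Triangle number: 0+1+2+...+7
`n_items` takes the values: 0 → 1 → 2 → 3 → 4 → 5 → 6 → 7 → 8 → 9 → 10 → 11 → 12 → 13 → 14 → 15 → 16 → 17 → 18 → 19 → 20 → 21 → 22 → 23 → 24 → 25 → 26 → 27 → 28

Answer: 28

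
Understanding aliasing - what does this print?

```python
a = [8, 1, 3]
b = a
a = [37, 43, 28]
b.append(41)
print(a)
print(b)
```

Key concept: rebinding vs mutation: a is rebound to a new list, b still points at the original.
Step by step:
`a = [8, 1, 3]` → a = [8, 1, 3]
`b = a` → b = [8, 1, 3] (same object as a)
`a = [37, 43, 28]` → a = [37, 43, 28]
`b.append(41)` → b = [8, 1, 3, 41]
`print(a)` → prints [37, 43, 28]
`print(b)` → prints [8, 1, 3, 41]

Answer:
[37, 43, 28]
[8, 1, 3, 41]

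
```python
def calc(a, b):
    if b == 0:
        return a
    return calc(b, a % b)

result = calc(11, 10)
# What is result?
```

calc(11, 10) -> calc(10, 1) -> calc(1, 0) -> 1

Answer: 1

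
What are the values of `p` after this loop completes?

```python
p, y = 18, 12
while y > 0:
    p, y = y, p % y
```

GCD of 18 and 12
`p` takes the values: 18 → 12 → 6

Answer: 6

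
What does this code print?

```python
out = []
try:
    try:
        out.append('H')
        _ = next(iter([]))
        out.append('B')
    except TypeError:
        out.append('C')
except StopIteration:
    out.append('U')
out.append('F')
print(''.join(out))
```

Execution trace: 'H' (try body) → 'U' (outer except StopIteration) → 'F' (after the try/except). Output: HUF

Answer: HUF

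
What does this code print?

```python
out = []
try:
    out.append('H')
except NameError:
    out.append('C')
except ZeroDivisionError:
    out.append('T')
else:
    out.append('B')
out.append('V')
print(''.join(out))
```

Execution trace: 'H' (try body, no exception) → 'B' (else) → 'V' (after the try/except). Output: HBV

Answer: HBV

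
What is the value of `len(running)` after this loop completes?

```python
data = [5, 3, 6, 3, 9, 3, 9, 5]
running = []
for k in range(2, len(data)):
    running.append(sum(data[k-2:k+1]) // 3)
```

Number of 3-element averages
`running` takes the values: [] → [4] → [4, 4] → [4, 4, 6] → [4, 4, 6, 5] → [4, 4, 6, 5, 7] → [4, 4, 6, 5, 7, 5]
So `len(running)` = 6

Answer: 6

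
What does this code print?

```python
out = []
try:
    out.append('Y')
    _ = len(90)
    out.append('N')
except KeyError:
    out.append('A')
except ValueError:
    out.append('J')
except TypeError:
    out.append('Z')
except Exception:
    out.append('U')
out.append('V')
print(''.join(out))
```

Execution trace: 'Y' (try body) → 'Z' (except TypeError) → 'V' (after the try/except). Output: YZV

Answer: YZV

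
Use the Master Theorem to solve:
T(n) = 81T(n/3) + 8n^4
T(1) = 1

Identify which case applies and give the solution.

a=81, b=3, f(n)=8n^4. log_3(81) = 4. Since c=4 = 4, Case 2 applies: T(n) = Θ(n^log_b(a) · log n) = O(n^4 log n).

Answer: O(n^4 log n) - Case 2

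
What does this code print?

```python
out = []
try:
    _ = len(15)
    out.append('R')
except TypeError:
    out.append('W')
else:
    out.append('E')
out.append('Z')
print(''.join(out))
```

Execution trace: 'W' (except TypeError) → 'Z' (after the try/except). Output: WZ

Answer: WZ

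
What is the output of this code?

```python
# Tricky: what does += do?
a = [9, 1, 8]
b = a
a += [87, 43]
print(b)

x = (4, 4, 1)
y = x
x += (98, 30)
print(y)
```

Key concept: += behavior differs for mutable vs immutable.
Step by step:
`a = [9, 1, 8]` → a = [9, 1, 8]
`b = a` → b = [9, 1, 8] (same object as a)
`a += [87, 43]` → a = [9, 1, 8, 87, 43] (same object as b); b = [9, 1, 8, 87, 43] (same object as a)
`print(b)` → prints [9, 1, 8, 87, 43]
`x = (4, 4, 1)` → x = (4, 4, 1)
`y = x` → y = (4, 4, 1)
`x += (98, 30)` → x = (4, 4, 1, 98, 30)
`print(y)` → prints (4, 4, 1)

Answer:
[9, 1, 8, 87, 43]
(4, 4, 1)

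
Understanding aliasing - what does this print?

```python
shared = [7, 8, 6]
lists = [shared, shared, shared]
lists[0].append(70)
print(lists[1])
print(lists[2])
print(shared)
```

Key concept: list of same reference.
Step by step:
`shared = [7, 8, 6]` → shared = [7, 8, 6]
`lists = [shared, shared, shared]` → lists = [[7, 8, 6], [7, 8, 6], [7, 8, 6]]
`lists[0].append(70)` → shared = [7, 8, 6, 70]; lists = [[7, 8, 6, 70], [7, 8, 6, 70], [7, 8, 6, 70]]
`print(lists[1])` → prints [7, 8, 6, 70]
`print(lists[2])` → prints [7, 8, 6, 70]
`print(shared)` → prints [7, 8, 6, 70]

Answer:
[7, 8, 6, 70]
[7, 8, 6, 70]
[7, 8, 6, 70]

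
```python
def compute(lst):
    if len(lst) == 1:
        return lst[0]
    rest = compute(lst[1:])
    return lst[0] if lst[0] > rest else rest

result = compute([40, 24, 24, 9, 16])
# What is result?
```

Recursive max over [40, 24, 24, 9, 16] = 40

Answer: 40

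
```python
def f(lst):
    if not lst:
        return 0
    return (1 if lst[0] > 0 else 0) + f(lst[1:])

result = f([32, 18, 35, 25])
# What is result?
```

Count of positive elements in [32, 18, 35, 25] = 4

Answer: 4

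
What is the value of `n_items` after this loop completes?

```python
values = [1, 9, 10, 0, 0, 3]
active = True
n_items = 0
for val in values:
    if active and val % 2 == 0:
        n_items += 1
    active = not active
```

Count even values at even positions
`n_items` takes the values: 0 → 1 → 2

Answer: 2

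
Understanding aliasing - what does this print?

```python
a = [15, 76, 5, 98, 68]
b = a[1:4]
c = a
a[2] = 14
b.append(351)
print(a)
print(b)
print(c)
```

Key concept: slice vs alias.
Step by step:
`a = [15, 76, 5, 98, 68]` → a = [15, 76, 5, 98, 68]
`b = a[1:4]` → b = [76, 5, 98]
`c = a` → c = [15, 76, 5, 98, 68] (same object as a)
`a[2] = 14` → a = [15, 76, 14, 98, 68] (same object as c); c = [15, 76, 14, 98, 68] (same object as a)
`b.append(351)` → b = [76, 5, 98, 351]
`print(a)` → prints [15, 76, 14, 98, 68]
`print(b)` → prints [76, 5, 98, 351]
`print(c)` → prints [15, 76, 14, 98, 68]

Answer:
[15, 76, 14, 98, 68]
[76, 5, 98, 351]
[15, 76, 14, 98, 68]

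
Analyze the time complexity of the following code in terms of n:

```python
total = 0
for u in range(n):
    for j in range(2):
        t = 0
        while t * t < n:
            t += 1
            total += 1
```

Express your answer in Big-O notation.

Each loop level contributes: n × 1 × √n. Multiplying the contributions gives O(n√n).

Answer: O(n√n)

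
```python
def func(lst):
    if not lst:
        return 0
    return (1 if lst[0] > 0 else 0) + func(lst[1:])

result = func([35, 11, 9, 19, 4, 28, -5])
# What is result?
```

Count of positive elements in [35, 11, 9, 19, 4, 28, -5] = 6

Answer: 6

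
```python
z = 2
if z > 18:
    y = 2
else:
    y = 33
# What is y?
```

Trace:
`z = 2` → z = 2
`if z > 18: ...` → z > 18 is False, take else branch → y = 33
So y = 33

Answer: 33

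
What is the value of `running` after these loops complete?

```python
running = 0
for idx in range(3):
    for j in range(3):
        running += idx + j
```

Sum of all idx+j for idx,j in 3x3
`running` takes the values: 0 → 1 → 3 → 4 → 6 → 9 → 11 → 14 → 18

Answer: 18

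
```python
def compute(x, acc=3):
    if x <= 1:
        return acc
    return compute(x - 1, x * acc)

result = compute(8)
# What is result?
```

Accumulator trace (n, acc): (8, 3) -> (7, 24) -> (6, 168) -> (5, 1008) -> (4, 5040) -> (3, 20160) -> (2, 60480) -> (1, 120960) -> return 120960

Answer: 120960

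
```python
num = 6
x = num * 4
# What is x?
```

Trace:
`num = 6` → num = 6
`x = num * 4` → x = 24
So x = 24

Answer: 24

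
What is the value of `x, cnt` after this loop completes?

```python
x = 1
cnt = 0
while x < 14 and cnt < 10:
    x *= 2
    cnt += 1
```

Double until >= 14 or 10 iterations
`x, cnt` takes the values: (1, 0) → (2, 0) → (2, 1) → (4, 1) → (4, 2) → (8, 2) → (8, 3) → (16, 3) → (16, 4)

Answer: 16, 4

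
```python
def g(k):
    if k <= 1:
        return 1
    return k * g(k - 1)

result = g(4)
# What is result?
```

g(4) = 4 * 3 * 2 * 1 = 24

Answer: 24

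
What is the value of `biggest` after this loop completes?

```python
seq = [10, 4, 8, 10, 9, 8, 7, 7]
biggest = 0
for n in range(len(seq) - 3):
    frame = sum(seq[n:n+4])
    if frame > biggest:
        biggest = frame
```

Max sum of 4-element window in [10, 4, 8, 10, 9, 8, 7, 7]
`biggest` takes the values: 0 → 32 → 35

Answer: 35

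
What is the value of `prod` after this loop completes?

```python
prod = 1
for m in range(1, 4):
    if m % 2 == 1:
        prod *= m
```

Product of odd numbers 1 to 3
`prod` takes the values: 1 → 3

Answer: 3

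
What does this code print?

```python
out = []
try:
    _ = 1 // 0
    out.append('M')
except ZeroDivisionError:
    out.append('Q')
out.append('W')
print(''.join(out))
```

Execution trace: 'Q' (except ZeroDivisionError) → 'W' (after the try/except). Output: QW

Answer: QW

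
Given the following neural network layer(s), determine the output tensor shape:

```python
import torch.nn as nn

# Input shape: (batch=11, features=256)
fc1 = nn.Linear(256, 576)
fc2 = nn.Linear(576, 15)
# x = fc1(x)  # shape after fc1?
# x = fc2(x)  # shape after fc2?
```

Input: (11, 256) -> after fc1: (11, 576) -> Output: (11, 15)

Answer: (11, 15)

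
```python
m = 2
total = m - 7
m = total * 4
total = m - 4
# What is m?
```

Trace:
`m = 2` → m = 2
`total = m - 7` → total = -5
`m = total * 4` → m = -20
`total = m - 4` → total = -24
So m = -20

Answer: -20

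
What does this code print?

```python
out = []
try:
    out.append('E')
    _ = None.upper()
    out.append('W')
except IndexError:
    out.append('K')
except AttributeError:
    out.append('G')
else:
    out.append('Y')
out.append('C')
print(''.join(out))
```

Execution trace: 'E' (try body) → 'G' (except AttributeError) → 'C' (after the try/except). Output: EGC

Answer: EGC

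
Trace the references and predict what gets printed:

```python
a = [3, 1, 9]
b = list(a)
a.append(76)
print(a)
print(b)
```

Key concept: list() constructor creates copy.
Step by step:
`a = [3, 1, 9]` → a = [3, 1, 9]
`b = list(a)` → b = [3, 1, 9]
`a.append(76)` → a = [3, 1, 9, 76]
`print(a)` → prints [3, 1, 9, 76]
`print(b)` → prints [3, 1, 9]

Answer:
[3, 1, 9, 76]
[3, 1, 9]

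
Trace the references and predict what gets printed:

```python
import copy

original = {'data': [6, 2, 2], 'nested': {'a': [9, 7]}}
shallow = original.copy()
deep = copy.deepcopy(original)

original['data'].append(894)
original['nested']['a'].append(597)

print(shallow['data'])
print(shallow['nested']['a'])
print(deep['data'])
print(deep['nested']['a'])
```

Key concept: comparing shallow vs deep copy.
Step by step:
`original = {'data': [6, 2, 2], 'nested': {'a': [9, 7]}}` → original = {'data': [6, 2, 2], 'nested': {'a': [9, 7]}}
`shallow = original.copy()` → shallow = {'data': [6, 2, 2], 'nested': {'a': [9, 7]}}
`deep = copy.deepcopy(original)` → deep = {'data': [6, 2, 2], 'nested': {'a': [9, 7]}}
`original['data'].append(894)` → original = {'data': [6, 2, 2, 894], 'nested': {'a': [9, 7]}}; shallow = {'data': [6, 2, 2, 894], 'nested': {'a': [9, 7]}}
`original['nested']['a'].append(597)` → original = {'data': [6, 2, 2, 894], 'nested': {'a': [9, 7, 597]}}; shallow = {'data': [6, 2, 2, 894], 'nested': {'a': [9, 7, 597]}}
`print(shallow['data'])` → prints [6, 2, 2, 894]
`print(shallow['nested']['a'])` → prints [9, 7, 597]
`print(deep['data'])` → prints [6, 2, 2]
`print(deep['nested']['a'])` → prints [9, 7]

Answer:
[6, 2, 2, 894]
[9, 7, 597]
[6, 2, 2]
[9, 7]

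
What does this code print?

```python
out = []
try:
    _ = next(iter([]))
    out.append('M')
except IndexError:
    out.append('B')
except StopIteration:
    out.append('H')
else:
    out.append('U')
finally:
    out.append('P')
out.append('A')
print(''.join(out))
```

Execution trace: 'H' (except StopIteration) → 'P' (finally) → 'A' (after the try/except). Output: HPA

Answer: HPA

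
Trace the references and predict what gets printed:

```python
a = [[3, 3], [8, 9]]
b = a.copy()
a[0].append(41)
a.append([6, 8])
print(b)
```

Key concept: shallow copy with nested lists.
Step by step:
`a = [[3, 3], [8, 9]]` → a = [[3, 3], [8, 9]]
`b = a.copy()` → b = [[3, 3], [8, 9]]
`a[0].append(41)` → a = [[3, 3, 41], [8, 9]]; b = [[3, 3, 41], [8, 9]]
`a.append([6, 8])` → a = [[3, 3, 41], [8, 9], [6, 8]]
`print(b)` → prints [[3, 3, 41], [8, 9]]

Answer: [[3, 3, 41], [8, 9]]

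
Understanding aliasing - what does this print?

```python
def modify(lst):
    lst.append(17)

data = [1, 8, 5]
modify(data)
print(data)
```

Key concept: function modifies passed list.
Step by step:
`data = [1, 8, 5]` → data = [1, 8, 5]
`modify(data)` → data = [1, 8, 5, 17]
`print(data)` → prints [1, 8, 5, 17]

Answer: [1, 8, 5, 17]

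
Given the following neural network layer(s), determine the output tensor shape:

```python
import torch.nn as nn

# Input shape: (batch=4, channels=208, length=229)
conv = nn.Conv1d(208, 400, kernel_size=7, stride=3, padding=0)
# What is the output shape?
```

Input: (4, 208, 229) -> Output: (4, 400, 75)

Answer: (4, 400, 75)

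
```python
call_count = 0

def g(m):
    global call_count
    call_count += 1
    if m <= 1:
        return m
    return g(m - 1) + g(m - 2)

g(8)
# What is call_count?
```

Calls(m) = 1 + Calls(m-1) + Calls(m-2); Calls(0)=Calls(1)=1. For m=8 this gives 67.

Answer: 67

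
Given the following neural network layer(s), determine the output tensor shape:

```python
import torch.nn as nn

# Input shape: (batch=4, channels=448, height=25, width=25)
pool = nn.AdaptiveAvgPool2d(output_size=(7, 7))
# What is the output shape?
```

Input: (4, 448, 25, 25) -> Output: (4, 448, 7, 7)

Answer: (4, 448, 7, 7)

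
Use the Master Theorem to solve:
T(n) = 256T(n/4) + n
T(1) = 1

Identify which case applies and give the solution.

a=256, b=4, f(n)=n. log_4(256) = 4. Since c=1 < 4, Case 1 applies: T(n) = Θ(n^log_b(a)) = O(n^4).

Answer: O(n^4) - Case 1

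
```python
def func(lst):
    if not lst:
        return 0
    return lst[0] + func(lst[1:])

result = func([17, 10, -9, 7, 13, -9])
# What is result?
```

17 + 10 + (-9) + 7 + 13 + (-9) + 0 = 29

Answer: 29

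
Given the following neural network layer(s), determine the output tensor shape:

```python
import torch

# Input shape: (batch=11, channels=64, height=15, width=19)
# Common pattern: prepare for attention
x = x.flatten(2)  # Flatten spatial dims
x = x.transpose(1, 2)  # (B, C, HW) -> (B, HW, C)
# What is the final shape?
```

Input: (11, 64, 15, 19) -> after flatten(2): (11, 64, 285) -> Output: (11, 285, 64)

Answer: (11, 285, 64)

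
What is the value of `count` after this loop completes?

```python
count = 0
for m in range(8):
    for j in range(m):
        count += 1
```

Triangle number: 0+1+2+...+7
`count` takes the values: 0 → 1 → 2 → 3 → 4 → 5 → 6 → 7 → 8 → 9 → 10 → 11 → 12 → 13 → 14 → 15 → 16 → 17 → 18 → 19 → 20 → 21 → 22 → 23 → 24 → 25 → 26 → 27 → 28

Answer: 28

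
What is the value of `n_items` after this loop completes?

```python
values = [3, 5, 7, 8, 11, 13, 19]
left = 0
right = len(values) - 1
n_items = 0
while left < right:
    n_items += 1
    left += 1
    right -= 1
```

Iterations until pointers meet (list length 7)
`n_items` takes the values: 0 → 1 → 2 → 3

Answer: 3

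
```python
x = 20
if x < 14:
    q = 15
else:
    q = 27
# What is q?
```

Trace:
`x = 20` → x = 20
`if x < 14: ...` → x < 14 is False, take else branch → q = 27
So q = 27

Answer: 27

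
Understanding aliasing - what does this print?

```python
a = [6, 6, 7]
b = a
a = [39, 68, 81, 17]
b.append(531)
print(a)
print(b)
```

Key concept: rebinding vs mutation: a is rebound to a new list, b still points at the original.
Step by step:
`a = [6, 6, 7]` → a = [6, 6, 7]
`b = a` → b = [6, 6, 7] (same object as a)
`a = [39, 68, 81, 17]` → a = [39, 68, 81, 17]
`b.append(531)` → b = [6, 6, 7, 531]
`print(a)` → prints [39, 68, 81, 17]
`print(b)` → prints [6, 6, 7, 531]

Answer:
[39, 68, 81, 17]
[6, 6, 7, 531]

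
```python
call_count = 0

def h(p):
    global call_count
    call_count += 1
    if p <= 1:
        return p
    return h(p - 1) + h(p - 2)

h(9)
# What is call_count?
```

Calls(p) = 1 + Calls(p-1) + Calls(p-2); Calls(0)=Calls(1)=1. For p=9 this gives 109.

Answer: 109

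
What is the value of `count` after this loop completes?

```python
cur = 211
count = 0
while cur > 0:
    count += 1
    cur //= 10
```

Count digits by repeated division by 10
`count` takes the values: 0 → 1 → 2 → 3

Answer: 3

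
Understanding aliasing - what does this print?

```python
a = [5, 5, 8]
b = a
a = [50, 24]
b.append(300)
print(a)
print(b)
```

Key concept: rebinding vs mutation: a is rebound to a new list, b still points at the original.
Step by step:
`a = [5, 5, 8]` → a = [5, 5, 8]
`b = a` → b = [5, 5, 8] (same object as a)
`a = [50, 24]` → a = [50, 24]
`b.append(300)` → b = [5, 5, 8, 300]
`print(a)` → prints [50, 24]
`print(b)` → prints [5, 5, 8, 300]

Answer:
[50, 24]
[5, 5, 8, 300]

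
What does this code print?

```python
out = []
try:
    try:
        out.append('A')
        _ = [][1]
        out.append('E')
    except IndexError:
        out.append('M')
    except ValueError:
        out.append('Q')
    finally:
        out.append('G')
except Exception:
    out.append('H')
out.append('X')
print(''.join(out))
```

Execution trace: 'A' (inner try body) → 'M' (inner except IndexError) → 'G' (inner finally) → 'X' (after the try/except). Output: AMGX

Answer: AMGX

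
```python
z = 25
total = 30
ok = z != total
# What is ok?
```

Trace:
`z = 25` → z = 25
`total = 30` → total = 30
`ok = z != total` → ok = True
So ok = True

Answer: True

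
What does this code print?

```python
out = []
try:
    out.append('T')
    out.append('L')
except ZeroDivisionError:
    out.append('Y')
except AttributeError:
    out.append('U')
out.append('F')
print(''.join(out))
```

Execution trace: 'T' (try body) → 'L' (try body, no exception) → 'F' (after the try/except). Output: TLF

Answer: TLF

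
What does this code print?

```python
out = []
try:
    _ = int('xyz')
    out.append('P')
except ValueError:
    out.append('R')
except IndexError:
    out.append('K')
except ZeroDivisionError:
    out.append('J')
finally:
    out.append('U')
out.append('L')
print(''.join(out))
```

Execution trace: 'R' (except ValueError) → 'U' (finally) → 'L' (after the try/except). Output: RUL

Answer: RUL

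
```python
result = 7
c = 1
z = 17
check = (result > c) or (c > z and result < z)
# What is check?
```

Trace:
`result = 7` → result = 7
`c = 1` → c = 1
`z = 17` → z = 17
`check = (result > c) or (c > z and result < z)` → check = True
So check = True

Answer: True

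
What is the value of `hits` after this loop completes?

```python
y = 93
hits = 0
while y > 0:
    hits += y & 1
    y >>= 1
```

Count set bits in 93 (binary: 0b1011101)
`hits` takes the values: 0 → 1 → 2 → 3 → 4 → 5

Answer: 5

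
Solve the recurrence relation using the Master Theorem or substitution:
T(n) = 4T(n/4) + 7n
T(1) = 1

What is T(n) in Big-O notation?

By Master Theorem: a=4, b=4, f(n)=7n. Since log_4(4) = 1 and f(n) = Θ(n^1), Case 2 applies. T(n) = O(n log n).

Answer: O(n log n)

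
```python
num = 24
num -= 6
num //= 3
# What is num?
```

Trace:
`num = 24` → num = 24
`num -= 6` → num = 18
`num //= 3` → num = 6
So num = 6

Answer: 6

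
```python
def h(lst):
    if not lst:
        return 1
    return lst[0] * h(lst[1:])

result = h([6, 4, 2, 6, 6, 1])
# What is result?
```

Product over [6, 4, 2, 6, 6, 1] = 6 * 4 * 2 * 6 * 6 * 1 = 1728

Answer: 1728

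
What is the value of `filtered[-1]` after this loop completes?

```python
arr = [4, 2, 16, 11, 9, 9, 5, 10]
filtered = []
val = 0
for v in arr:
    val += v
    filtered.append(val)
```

Cumulative sum ends at 66
`filtered` takes the values: [] → [4] → [4, 6] → [4, 6, 22] → [4, 6, 22, 33] → [4, 6, 22, 33, 42] → [4, 6, 22, 33, 42, 51] → [4, 6, 22, 33, 42, 51, 56] → [4, 6, 22, 33, 42, 51, 56, 66]
So `filtered[-1]` = 66

Answer: 66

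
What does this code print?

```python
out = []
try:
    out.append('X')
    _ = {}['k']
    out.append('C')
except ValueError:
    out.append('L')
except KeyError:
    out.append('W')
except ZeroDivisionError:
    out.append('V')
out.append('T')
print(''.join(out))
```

Execution trace: 'X' (try body) → 'W' (except KeyError) → 'T' (after the try/except). Output: XWT

Answer: XWT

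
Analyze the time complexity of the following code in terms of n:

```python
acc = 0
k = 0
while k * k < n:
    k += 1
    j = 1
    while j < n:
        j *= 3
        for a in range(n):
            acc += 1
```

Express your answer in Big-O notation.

Each loop level contributes: √n × log n × n. Multiplying the contributions gives O(n√n log n).

Answer: O(n√n log n)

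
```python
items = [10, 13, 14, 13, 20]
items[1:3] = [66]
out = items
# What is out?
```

Trace:
`items = [10, 13, 14, 13, 20]` → items = [10, 13, 14, 13, 20]
`items[1:3] = [66]` → items = [10, 66, 13, 20]
`out = items` → out = [10, 66, 13, 20]
So out = [10, 66, 13, 20]

Answer: [10, 66, 13, 20]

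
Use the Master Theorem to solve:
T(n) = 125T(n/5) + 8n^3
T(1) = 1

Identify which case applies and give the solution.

a=125, b=5, f(n)=8n^3. log_5(125) = 3. Since c=3 = 3, Case 2 applies: T(n) = Θ(n^log_b(a) · log n) = O(n^3 log n).

Answer: O(n^3 log n) - Case 2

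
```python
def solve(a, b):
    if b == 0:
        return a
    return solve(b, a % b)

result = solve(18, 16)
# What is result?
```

solve(18, 16) -> solve(16, 2) -> solve(2, 0) -> 2

Answer: 2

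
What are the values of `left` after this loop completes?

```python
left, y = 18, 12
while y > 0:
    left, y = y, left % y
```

GCD of 18 and 12
`left` takes the values: 18 → 12 → 6

Answer: 6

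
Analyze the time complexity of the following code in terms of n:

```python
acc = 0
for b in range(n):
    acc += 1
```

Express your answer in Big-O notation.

Each loop level contributes: n. Multiplying the contributions gives O(n).

Answer: O(n)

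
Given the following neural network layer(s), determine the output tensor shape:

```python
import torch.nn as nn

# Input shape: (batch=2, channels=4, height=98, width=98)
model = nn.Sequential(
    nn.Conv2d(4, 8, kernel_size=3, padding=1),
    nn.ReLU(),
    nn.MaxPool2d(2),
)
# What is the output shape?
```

Input: (2, 4, 98, 98) -> after Conv2d: (2, 8, 98, 98) -> after ReLU: (2, 8, 98, 98) -> Output: (2, 8, 49, 49)

Answer: (2, 8, 49, 49)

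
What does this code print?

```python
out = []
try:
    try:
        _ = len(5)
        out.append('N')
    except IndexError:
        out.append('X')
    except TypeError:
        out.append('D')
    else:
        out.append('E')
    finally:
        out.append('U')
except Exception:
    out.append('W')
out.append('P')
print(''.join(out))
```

Execution trace: 'D' (inner except TypeError) → 'U' (inner finally) → 'P' (after the try/except). Output: DUP

Answer: DUP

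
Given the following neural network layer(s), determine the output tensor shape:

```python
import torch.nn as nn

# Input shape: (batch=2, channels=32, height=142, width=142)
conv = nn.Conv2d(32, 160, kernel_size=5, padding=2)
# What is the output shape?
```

Input: (2, 32, 142, 142) -> Output: (2, 160, 142, 142)

Answer: (2, 160, 142, 142)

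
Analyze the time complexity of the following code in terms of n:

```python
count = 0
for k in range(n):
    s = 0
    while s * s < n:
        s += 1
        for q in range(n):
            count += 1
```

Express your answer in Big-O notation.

Each loop level contributes: n × √n × n. Multiplying the contributions gives O(n^2√n).

Answer: O(n^2√n)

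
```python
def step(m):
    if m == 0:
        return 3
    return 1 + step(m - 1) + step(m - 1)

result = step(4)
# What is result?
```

step(m) = 1 + 2·step(m-1), step(0)=3. Closed form: (3+1)·2^4 - 1 = 63.

Answer: 63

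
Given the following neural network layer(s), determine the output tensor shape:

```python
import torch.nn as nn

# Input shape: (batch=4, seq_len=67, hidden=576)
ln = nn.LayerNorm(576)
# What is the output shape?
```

Input: (4, 67, 576) -> Output: (4, 67, 576)

Answer: (4, 67, 576)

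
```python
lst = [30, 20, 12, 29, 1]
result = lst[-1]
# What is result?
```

Trace:
`lst = [30, 20, 12, 29, 1]` → lst = [30, 20, 12, 29, 1]
`result = lst[-1]` → result = 1
So result = 1

Answer: 1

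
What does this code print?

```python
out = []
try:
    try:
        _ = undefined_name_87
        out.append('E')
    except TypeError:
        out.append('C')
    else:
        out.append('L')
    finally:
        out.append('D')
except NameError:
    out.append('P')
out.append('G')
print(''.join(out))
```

Execution trace: 'D' (finally) → 'P' (outer except NameError) → 'G' (after the try/except). Output: DPG

Answer: DPG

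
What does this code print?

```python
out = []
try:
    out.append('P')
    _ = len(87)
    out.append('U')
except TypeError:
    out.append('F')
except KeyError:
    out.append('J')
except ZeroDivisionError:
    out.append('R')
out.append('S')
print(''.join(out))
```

Execution trace: 'P' (try body) → 'F' (except TypeError) → 'S' (after the try/except). Output: PFS

Answer: PFS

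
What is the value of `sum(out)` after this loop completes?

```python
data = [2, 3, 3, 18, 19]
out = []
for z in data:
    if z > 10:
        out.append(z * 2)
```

Sum of doubled values > 10
`out` takes the values: [] → [36] → [36, 38]
So `sum(out)` = 74

Answer: 74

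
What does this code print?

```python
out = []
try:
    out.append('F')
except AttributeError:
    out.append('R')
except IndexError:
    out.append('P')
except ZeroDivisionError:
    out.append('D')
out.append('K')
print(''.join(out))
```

Execution trace: 'F' (try body, no exception) → 'K' (after the try/except). Output: FK

Answer: FK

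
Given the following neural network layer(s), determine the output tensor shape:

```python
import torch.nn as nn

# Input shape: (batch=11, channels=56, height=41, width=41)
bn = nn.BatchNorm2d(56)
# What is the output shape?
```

Input: (11, 56, 41, 41) -> Output: (11, 56, 41, 41)

Answer: (11, 56, 41, 41)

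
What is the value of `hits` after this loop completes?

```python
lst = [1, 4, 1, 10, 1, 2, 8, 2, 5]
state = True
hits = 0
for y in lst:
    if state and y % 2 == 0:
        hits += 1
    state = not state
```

Count even values at even positions
`hits` takes the values: 0 → 1

Answer: 1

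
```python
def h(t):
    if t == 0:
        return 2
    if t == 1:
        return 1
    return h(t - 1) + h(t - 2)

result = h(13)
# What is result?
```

Build up from base cases: h(0)=2, h(1)=1, h(2)=3, h(3)=4, h(4)=7, h(5)=11, h(6)=18, ..., h(13)=521

Answer: 521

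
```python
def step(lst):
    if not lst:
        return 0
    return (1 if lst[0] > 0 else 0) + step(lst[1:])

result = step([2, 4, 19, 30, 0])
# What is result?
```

Count of positive elements in [2, 4, 19, 30, 0] = 4

Answer: 4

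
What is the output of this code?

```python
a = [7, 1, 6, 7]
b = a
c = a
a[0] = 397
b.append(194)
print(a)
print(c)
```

Key concept: multiple aliases.
Step by step:
`a = [7, 1, 6, 7]` → a = [7, 1, 6, 7]
`b = a` → b = [7, 1, 6, 7] (same object as a)
`c = a` → c = [7, 1, 6, 7] (same object as a, b)
`a[0] = 397` → a = [397, 1, 6, 7] (same object as b, c); b = [397, 1, 6, 7] (same object as a, c); c = [397, 1, 6, 7] (same object as a, b)
`b.append(194)` → a = [397, 1, 6, 7, 194] (same object as b, c); b = [397, 1, 6, 7, 194] (same object as a, c); c = [397, 1, 6, 7, 194] (same object as a, b)
`print(a)` → prints [397, 1, 6, 7, 194]
`print(c)` → prints [397, 1, 6, 7, 194]

Answer:
[397, 1, 6, 7, 194]
[397, 1, 6, 7, 194]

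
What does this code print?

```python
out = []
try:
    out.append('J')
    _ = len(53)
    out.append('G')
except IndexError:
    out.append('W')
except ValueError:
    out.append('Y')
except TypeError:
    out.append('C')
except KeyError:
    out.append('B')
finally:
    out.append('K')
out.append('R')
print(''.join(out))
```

Execution trace: 'J' (try body) → 'C' (except TypeError) → 'K' (finally) → 'R' (after the try/except). Output: JCKR

Answer: JCKR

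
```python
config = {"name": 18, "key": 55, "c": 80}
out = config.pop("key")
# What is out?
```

Trace:
`config = {"name": 18, "key": 55, "c": 80}` → config = {'name': 18, 'key': 55, 'c': 80}
`out = config.pop("key")` → config = {'name': 18, 'c': 80}; out = 55
So out = 55

Answer: 55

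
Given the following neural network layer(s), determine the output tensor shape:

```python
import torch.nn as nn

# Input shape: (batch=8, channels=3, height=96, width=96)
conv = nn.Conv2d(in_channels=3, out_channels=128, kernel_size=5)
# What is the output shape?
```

Input: (8, 3, 96, 96) -> Output: (8, 128, 92, 92)

Answer: (8, 128, 92, 92)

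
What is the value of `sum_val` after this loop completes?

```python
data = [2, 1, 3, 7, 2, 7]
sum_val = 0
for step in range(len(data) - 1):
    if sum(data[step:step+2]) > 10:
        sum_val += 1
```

Count windows with sum > 10
`sum_val` takes the values: 0

Answer: 0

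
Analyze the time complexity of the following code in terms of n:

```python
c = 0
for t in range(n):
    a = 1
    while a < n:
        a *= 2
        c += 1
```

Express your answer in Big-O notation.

Each loop level contributes: n × log n. Multiplying the contributions gives O(n log n).

Answer: O(n log n)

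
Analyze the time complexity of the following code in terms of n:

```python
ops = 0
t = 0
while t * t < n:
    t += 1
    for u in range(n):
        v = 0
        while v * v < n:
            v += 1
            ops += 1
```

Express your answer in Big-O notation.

Each loop level contributes: √n × n × √n. Multiplying the contributions gives O(n^2).

Answer: O(n^2)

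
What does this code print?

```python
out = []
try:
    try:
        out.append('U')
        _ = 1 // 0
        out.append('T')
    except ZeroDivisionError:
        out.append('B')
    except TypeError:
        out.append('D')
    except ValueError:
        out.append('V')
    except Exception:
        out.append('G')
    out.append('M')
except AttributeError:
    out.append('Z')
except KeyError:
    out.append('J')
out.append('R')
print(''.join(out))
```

Execution trace: 'U' (inner try body) → 'B' (inner except ZeroDivisionError) → 'M' (try body, no exception) → 'R' (after the try/except). Output: UBMR

Answer: UBMR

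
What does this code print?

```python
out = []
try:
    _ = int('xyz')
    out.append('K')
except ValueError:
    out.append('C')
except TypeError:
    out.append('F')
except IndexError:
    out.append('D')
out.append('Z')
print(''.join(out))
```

Execution trace: 'C' (except ValueError) → 'Z' (after the try/except). Output: CZ

Answer: CZ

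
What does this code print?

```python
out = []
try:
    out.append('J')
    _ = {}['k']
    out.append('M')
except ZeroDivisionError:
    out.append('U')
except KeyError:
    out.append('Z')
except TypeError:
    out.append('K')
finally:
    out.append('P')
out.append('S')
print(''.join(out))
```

Execution trace: 'J' (try body) → 'Z' (except KeyError) → 'P' (finally) → 'S' (after the try/except). Output: JZPS

Answer: JZPS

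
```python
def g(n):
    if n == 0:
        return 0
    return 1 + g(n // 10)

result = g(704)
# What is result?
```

Count of digits of 704: 3

Answer: 3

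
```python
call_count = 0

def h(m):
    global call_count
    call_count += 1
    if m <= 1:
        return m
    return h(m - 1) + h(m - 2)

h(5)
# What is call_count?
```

Calls(m) = 1 + Calls(m-1) + Calls(m-2); Calls(0)=Calls(1)=1. For m=5 this gives 15.

Answer: 15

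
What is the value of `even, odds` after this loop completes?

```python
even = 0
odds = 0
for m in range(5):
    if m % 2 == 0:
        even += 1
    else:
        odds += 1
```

Count evens and odds in range(5)
`even, odds` takes the values: (0, 0) → (1, 0) → (1, 1) → (2, 1) → (2, 2) → (3, 2)

Answer: 3, 2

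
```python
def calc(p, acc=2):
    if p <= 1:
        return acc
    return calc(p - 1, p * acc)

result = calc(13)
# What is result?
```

Accumulator trace (n, acc): (13, 2) -> (12, 26) -> (11, 312) -> (10, 3432) -> (9, 34320) -> (8, 308880) -> (7, 2471040) -> (6, 17297280) -> (5, 103783680) -> (4, 518918400) -> (3, 2075673600) -> (2, 6227020800) -> (1, 12454041600) -> return 12454041600

Answer: 12454041600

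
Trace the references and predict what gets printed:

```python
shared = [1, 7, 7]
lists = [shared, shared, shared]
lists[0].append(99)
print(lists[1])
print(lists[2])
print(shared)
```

Key concept: list of same reference.
Step by step:
`shared = [1, 7, 7]` → shared = [1, 7, 7]
`lists = [shared, shared, shared]` → lists = [[1, 7, 7], [1, 7, 7], [1, 7, 7]]
`lists[0].append(99)` → shared = [1, 7, 7, 99]; lists = [[1, 7, 7, 99], [1, 7, 7, 99], [1, 7, 7, 99]]
`print(lists[1])` → prints [1, 7, 7, 99]
`print(lists[2])` → prints [1, 7, 7, 99]
`print(shared)` → prints [1, 7, 7, 99]

Answer:
[1, 7, 7, 99]
[1, 7, 7, 99]
[1, 7, 7, 99]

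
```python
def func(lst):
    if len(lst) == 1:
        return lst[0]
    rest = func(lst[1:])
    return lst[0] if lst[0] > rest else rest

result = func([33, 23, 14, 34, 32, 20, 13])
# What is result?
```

Recursive max over [33, 23, 14, 34, 32, 20, 13] = 34

Answer: 34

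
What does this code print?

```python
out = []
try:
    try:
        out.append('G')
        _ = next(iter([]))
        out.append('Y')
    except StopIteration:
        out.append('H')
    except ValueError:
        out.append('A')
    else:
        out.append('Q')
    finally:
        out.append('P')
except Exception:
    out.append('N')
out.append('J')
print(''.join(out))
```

Execution trace: 'G' (inner try body) → 'H' (inner except StopIteration) → 'P' (inner finally) → 'J' (after the try/except). Output: GHPJ

Answer: GHPJ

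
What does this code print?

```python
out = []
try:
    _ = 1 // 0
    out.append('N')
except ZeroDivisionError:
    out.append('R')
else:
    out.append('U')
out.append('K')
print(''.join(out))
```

Execution trace: 'R' (except ZeroDivisionError) → 'K' (after the try/except). Output: RK

Answer: RK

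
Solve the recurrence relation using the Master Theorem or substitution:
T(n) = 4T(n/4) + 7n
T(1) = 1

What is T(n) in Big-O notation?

By Master Theorem: a=4, b=4, f(n)=7n. Since log_4(4) = 1 and f(n) = Θ(n^1), Case 2 applies. T(n) = O(n log n).

Answer: O(n log n)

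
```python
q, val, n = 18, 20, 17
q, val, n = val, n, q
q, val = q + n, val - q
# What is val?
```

Trace:
`q, val, n = 18, 20, 17` → q = 18; val = 20; n = 17
`q, val, n = val, n, q` → q = 20; val = 17; n = 18
`q, val = q + n, val - q` → q = 38; val = -3
So val = -3

Answer: -3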